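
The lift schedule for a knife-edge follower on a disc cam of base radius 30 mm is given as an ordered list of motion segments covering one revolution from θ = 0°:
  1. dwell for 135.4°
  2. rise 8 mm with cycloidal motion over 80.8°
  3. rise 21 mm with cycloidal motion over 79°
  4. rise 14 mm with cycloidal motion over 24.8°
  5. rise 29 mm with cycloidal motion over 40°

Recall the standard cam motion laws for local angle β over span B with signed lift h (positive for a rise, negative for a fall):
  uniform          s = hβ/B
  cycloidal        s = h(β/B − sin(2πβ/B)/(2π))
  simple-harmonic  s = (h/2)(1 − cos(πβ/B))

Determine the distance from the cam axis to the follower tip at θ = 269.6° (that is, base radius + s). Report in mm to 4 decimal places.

seg 1 [0°–135.4°] dwell: s stays 0.0000
seg 2 [135.4°–216.2°] cycloidal, h=8: full span → s += 8 → s = 8.0000
seg 3 [216.2°–295.2°] cycloidal, h=21: θ=269.6° here. β=53.4, B=79. 21·(0.6759 − sin(2π·0.6759)/(2π)) = 17.1819 → s = 25.1819
radial distance = base radius + s = 30 + 25.1819 = 55.1819

55.1819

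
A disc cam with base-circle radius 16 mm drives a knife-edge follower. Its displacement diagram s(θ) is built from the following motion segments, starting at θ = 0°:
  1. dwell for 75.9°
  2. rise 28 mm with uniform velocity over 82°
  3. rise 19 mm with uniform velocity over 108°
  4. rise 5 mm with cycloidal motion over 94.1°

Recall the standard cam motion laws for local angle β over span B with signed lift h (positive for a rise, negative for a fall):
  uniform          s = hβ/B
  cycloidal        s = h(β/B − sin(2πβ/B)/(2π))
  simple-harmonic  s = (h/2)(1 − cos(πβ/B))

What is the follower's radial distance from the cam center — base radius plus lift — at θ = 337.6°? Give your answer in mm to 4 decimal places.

seg 1 [0°–75.9°] dwell: s stays 0.0000
seg 2 [75.9°–157.9°] uniform, h=28: full span → s += 28 → s = 28.0000
seg 3 [157.9°–265.9°] uniform, h=19: full span → s += 19 → s = 47.0000
seg 4 [265.9°–360°] cycloidal, h=5: θ=337.6° here. β=71.7, B=94.1. 5·(0.7620 − sin(2π·0.7620)/(2π)) = 4.6033 → s = 51.6033
radial distance = base radius + s = 16 + 51.6033 = 67.6033

67.6033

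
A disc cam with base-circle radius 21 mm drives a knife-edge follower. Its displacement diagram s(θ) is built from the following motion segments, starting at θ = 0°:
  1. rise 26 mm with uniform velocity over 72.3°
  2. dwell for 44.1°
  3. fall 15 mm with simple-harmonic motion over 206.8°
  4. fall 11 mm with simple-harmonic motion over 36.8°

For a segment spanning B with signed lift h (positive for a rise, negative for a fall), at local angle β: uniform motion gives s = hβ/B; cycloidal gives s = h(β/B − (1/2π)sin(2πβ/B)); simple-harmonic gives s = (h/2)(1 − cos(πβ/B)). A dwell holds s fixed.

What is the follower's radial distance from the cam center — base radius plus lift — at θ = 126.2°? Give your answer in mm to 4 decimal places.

seg 1 [0°–72.3°] uniform, h=26: full span → s += 26 → s = 26.0000
seg 2 [72.3°–116.4°] dwell: s stays 26.0000
seg 3 [116.4°–323.2°] simple-harmonic, h=-15: θ=126.2° here. β=9.8, B=206.8. -15/2·(1 − cos(π·0.0474)) = -0.0830 → s = 25.9170
radial distance = base radius + s = 21 + 25.9170 = 46.9170

46.9170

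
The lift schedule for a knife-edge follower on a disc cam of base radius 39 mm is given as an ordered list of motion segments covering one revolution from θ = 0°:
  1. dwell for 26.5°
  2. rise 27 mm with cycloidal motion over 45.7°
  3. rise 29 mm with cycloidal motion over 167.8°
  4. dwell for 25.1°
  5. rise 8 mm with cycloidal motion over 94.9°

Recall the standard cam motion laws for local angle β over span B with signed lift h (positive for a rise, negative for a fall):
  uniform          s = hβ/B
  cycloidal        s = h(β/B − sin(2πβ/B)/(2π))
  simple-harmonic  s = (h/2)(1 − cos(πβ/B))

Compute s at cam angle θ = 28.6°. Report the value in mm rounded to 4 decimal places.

seg 1 [0°–26.5°] dwell: s stays 0.0000
seg 2 [26.5°–72.2°] cycloidal, h=27: θ=28.6° here. β=2.1, B=45.7. 27·(0.0460 − sin(2π·0.0460)/(2π)) = 0.0172 → s = 0.0172

0.0172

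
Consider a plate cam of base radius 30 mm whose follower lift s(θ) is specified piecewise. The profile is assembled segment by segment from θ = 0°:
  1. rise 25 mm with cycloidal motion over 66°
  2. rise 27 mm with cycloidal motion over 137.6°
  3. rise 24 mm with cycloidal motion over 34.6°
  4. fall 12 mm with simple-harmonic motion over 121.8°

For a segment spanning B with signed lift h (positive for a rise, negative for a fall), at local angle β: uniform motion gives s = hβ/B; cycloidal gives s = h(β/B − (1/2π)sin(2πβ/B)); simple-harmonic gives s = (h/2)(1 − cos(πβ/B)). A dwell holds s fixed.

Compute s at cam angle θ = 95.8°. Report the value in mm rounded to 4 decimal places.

seg 1 [0°–66°] cycloidal, h=25: full span → s += 25 → s = 25.0000
seg 2 [66°–203.6°] cycloidal, h=27: θ=95.8° here. β=29.8, B=137.6. 27·(0.2166 − sin(2π·0.2166)/(2π)) = 1.6446 → s = 26.6446

26.6446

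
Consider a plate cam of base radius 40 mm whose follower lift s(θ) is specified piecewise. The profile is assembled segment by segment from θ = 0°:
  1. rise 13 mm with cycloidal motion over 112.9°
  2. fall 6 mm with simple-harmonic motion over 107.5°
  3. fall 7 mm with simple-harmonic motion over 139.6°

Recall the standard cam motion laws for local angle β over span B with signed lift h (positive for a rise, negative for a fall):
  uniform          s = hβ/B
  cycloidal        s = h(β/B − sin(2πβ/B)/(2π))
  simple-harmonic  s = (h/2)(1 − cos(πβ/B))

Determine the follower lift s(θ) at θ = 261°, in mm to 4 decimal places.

seg 1 [0°–112.9°] cycloidal, h=13: full span → s += 13 → s = 13.0000
seg 2 [112.9°–220.4°] simple-harmonic, h=-6: full span → s += -6 → s = 7.0000
seg 3 [220.4°–360°] simple-harmonic, h=-7: θ=261° here. β=40.6, B=139.6. -7/2·(1 − cos(π·0.2908)) = -1.3621 → s = 5.6379

5.6379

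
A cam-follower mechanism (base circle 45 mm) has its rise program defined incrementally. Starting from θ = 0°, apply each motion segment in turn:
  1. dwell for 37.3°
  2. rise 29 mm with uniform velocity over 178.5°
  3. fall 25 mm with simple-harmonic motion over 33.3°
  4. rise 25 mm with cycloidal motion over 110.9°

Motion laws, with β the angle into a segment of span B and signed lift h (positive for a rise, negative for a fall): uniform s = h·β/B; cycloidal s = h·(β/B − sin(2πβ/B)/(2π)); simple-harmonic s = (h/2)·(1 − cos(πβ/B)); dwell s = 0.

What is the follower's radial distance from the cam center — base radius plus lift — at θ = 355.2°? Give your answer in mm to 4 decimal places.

seg 1 [0°–37.3°] dwell: s stays 0.0000
seg 2 [37.3°–215.8°] uniform, h=29: full span → s += 29 → s = 29.0000
seg 3 [215.8°–249.1°] simple-harmonic, h=-25: full span → s += -25 → s = 4.0000
seg 4 [249.1°–360°] cycloidal, h=25: θ=355.2° here. β=106.1, B=110.9. 25·(0.9567 − sin(2π·0.9567)/(2π)) = 24.9867 → s = 28.9867
radial distance = base radius + s = 45 + 28.9867 = 73.9867

73.9867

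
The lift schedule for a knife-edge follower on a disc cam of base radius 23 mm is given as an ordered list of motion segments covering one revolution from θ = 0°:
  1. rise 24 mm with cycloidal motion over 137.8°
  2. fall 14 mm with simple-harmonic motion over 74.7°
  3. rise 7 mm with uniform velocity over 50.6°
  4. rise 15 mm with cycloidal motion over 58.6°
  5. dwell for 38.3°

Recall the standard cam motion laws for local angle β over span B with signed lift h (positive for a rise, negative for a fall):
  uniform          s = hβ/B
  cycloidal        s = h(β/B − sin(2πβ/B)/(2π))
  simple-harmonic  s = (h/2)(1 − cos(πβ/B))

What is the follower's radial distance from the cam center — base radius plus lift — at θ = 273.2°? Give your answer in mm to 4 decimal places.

seg 1 [0°–137.8°] cycloidal, h=24: full span → s += 24 → s = 24.0000
seg 2 [137.8°–212.5°] simple-harmonic, h=-14: full span → s += -14 → s = 10.0000
seg 3 [212.5°–263.1°] uniform, h=7: full span → s += 7 → s = 17.0000
seg 4 [263.1°–321.7°] cycloidal, h=15: θ=273.2° here. β=10.1, B=58.6. 15·(0.1724 − sin(2π·0.1724)/(2π)) = 0.4765 → s = 17.4765
radial distance = base radius + s = 23 + 17.4765 = 40.4765

40.4765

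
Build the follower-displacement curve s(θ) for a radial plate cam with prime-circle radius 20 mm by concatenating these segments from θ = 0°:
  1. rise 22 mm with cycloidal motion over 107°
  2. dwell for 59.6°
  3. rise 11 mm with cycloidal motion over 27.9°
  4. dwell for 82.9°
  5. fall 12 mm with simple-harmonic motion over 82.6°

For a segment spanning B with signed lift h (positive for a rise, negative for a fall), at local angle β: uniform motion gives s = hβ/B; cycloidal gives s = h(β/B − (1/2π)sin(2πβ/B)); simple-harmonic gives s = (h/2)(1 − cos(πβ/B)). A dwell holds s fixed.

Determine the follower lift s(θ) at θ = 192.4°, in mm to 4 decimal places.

seg 1 [0°–107°] cycloidal, h=22: full span → s += 22 → s = 22.0000
seg 2 [107°–166.6°] dwell: s stays 22.0000
seg 3 [166.6°–194.5°] cycloidal, h=11: θ=192.4° here. β=25.8, B=27.9. 11·(0.9247 − sin(2π·0.9247)/(2π)) = 10.9695 → s = 32.9695

32.9695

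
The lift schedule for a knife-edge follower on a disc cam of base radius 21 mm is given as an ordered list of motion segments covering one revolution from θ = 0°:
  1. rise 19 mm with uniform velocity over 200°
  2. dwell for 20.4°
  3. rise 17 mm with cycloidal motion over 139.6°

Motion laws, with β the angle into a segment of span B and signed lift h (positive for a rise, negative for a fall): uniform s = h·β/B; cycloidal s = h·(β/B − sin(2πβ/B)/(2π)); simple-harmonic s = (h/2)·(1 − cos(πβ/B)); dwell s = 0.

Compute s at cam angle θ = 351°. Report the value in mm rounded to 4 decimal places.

seg 1 [0°–200°] uniform, h=19: full span → s += 19 → s = 19.0000
seg 2 [200°–220.4°] dwell: s stays 19.0000
seg 3 [220.4°–360°] cycloidal, h=17: θ=351° here. β=130.6, B=139.6. 17·(0.9355 − sin(2π·0.9355)/(2π)) = 16.9703 → s = 35.9703

35.9703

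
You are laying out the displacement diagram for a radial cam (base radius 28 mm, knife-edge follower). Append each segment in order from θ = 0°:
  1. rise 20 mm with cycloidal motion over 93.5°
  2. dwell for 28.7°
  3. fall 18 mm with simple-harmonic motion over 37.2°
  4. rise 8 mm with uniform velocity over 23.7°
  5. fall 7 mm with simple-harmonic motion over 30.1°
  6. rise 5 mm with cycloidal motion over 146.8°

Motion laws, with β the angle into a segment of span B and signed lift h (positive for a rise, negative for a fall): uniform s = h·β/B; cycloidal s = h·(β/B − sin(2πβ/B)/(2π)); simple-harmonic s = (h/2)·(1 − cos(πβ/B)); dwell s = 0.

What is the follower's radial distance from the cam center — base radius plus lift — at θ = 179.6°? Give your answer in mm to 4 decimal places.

seg 1 [0°–93.5°] cycloidal, h=20: full span → s += 20 → s = 20.0000
seg 2 [93.5°–122.2°] dwell: s stays 20.0000
seg 3 [122.2°–159.4°] simple-harmonic, h=-18: full span → s += -18 → s = 2.0000
seg 4 [159.4°–183.1°] uniform, h=8: θ=179.6° here. β=20.2, B=23.7. 8·20.2/23.7 = 6.8186 → s = 8.8186
radial distance = base radius + s = 28 + 8.8186 = 36.8186

36.8186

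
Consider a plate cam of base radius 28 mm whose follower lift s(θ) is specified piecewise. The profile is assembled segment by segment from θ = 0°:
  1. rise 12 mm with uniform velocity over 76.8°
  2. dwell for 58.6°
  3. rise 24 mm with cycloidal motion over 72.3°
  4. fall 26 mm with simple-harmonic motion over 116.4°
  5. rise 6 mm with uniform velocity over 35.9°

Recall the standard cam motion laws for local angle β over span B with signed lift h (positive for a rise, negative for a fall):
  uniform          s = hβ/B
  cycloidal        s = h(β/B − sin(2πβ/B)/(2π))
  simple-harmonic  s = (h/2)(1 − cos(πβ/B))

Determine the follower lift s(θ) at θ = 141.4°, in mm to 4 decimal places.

seg 1 [0°–76.8°] uniform, h=12: full span → s += 12 → s = 12.0000
seg 2 [76.8°–135.4°] dwell: s stays 12.0000
seg 3 [135.4°–207.7°] cycloidal, h=24: θ=141.4° here. β=6, B=72.3. 24·(0.0830 − sin(2π·0.0830)/(2π)) = 0.0890 → s = 12.0890

12.0890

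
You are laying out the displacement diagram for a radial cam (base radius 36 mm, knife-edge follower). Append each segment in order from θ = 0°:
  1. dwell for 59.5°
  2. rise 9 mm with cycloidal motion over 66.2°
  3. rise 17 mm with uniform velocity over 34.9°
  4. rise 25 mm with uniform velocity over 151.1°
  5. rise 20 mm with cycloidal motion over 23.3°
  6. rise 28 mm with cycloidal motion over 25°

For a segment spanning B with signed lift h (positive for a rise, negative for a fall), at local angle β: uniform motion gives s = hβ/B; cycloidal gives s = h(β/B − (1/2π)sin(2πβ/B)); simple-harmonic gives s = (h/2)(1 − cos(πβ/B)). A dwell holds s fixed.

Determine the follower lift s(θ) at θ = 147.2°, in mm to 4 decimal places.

seg 1 [0°–59.5°] dwell: s stays 0.0000
seg 2 [59.5°–125.7°] cycloidal, h=9: full span → s += 9 → s = 9.0000
seg 3 [125.7°–160.6°] uniform, h=17: θ=147.2° here. β=21.5, B=34.9. 17·21.5/34.9 = 10.4728 → s = 19.4728

19.4728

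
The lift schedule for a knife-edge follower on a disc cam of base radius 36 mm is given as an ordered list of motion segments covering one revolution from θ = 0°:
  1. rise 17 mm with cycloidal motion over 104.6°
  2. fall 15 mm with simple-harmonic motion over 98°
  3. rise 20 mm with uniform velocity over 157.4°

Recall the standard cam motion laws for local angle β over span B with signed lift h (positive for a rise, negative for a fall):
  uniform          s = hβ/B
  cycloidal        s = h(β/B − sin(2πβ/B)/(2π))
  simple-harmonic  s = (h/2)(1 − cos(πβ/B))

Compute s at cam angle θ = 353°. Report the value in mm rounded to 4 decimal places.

seg 1 [0°–104.6°] cycloidal, h=17: full span → s += 17 → s = 17.0000
seg 2 [104.6°–202.6°] simple-harmonic, h=-15: full span → s += -15 → s = 2.0000
seg 3 [202.6°–360°] uniform, h=20: θ=353° here. β=150.4, B=157.4. 20·150.4/157.4 = 19.1105 → s = 21.1105

21.1105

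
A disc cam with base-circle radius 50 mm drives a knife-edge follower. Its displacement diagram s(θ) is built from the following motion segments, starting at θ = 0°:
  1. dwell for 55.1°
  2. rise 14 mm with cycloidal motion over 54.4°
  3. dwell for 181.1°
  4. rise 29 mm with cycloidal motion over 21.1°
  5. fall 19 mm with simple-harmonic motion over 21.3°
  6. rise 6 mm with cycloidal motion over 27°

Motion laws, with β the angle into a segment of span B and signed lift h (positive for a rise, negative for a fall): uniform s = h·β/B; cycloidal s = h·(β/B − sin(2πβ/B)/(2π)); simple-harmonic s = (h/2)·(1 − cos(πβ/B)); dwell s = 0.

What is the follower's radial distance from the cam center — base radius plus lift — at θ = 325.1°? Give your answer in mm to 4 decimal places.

seg 1 [0°–55.1°] dwell: s stays 0.0000
seg 2 [55.1°–109.5°] cycloidal, h=14: full span → s += 14 → s = 14.0000
seg 3 [109.5°–290.6°] dwell: s stays 14.0000
seg 4 [290.6°–311.7°] cycloidal, h=29: full span → s += 29 → s = 43.0000
seg 5 [311.7°–333°] simple-harmonic, h=-19: θ=325.1° here. β=13.4, B=21.3. -19/2·(1 − cos(π·0.6291)) = -13.2485 → s = 29.7515
radial distance = base radius + s = 50 + 29.7515 = 79.7515

79.7515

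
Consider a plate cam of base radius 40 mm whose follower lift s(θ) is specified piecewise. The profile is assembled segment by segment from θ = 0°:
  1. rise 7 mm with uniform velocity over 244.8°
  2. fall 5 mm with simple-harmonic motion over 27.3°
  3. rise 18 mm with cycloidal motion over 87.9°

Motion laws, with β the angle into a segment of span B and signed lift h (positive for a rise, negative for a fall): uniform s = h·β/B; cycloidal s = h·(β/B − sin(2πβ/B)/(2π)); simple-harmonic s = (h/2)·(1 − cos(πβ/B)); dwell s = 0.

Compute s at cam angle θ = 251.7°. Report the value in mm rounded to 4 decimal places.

seg 1 [0°–244.8°] uniform, h=7: full span → s += 7 → s = 7.0000
seg 2 [244.8°–272.1°] simple-harmonic, h=-5: θ=251.7° here. β=6.9, B=27.3. -5/2·(1 − cos(π·0.2527)) = -0.7476 → s = 6.2524

6.2524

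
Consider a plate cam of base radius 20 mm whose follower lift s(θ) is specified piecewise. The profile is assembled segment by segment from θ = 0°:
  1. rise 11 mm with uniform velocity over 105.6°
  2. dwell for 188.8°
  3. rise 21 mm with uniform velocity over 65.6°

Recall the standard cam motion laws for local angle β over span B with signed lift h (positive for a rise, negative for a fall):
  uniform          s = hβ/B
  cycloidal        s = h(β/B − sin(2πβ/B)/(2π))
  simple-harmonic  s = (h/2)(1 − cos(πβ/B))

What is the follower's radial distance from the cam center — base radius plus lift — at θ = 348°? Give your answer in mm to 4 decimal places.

seg 1 [0°–105.6°] uniform, h=11: full span → s += 11 → s = 11.0000
seg 2 [105.6°–294.4°] dwell: s stays 11.0000
seg 3 [294.4°–360°] uniform, h=21: θ=348° here. β=53.6, B=65.6. 21·53.6/65.6 = 17.1585 → s = 28.1585
radial distance = base radius + s = 20 + 28.1585 = 48.1585

48.1585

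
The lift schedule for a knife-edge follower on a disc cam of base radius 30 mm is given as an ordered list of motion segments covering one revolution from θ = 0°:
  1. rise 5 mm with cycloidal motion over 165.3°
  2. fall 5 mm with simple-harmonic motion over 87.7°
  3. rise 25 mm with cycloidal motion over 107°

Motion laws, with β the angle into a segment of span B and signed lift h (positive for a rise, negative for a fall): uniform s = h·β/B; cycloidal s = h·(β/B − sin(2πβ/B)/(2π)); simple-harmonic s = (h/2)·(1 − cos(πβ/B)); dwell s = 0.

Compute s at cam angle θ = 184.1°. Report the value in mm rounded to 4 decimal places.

seg 1 [0°–165.3°] cycloidal, h=5: full span → s += 5 → s = 5.0000
seg 2 [165.3°–253°] simple-harmonic, h=-5: θ=184.1° here. β=18.8, B=87.7. -5/2·(1 − cos(π·0.2144)) = -0.5458 → s = 4.4542

4.4542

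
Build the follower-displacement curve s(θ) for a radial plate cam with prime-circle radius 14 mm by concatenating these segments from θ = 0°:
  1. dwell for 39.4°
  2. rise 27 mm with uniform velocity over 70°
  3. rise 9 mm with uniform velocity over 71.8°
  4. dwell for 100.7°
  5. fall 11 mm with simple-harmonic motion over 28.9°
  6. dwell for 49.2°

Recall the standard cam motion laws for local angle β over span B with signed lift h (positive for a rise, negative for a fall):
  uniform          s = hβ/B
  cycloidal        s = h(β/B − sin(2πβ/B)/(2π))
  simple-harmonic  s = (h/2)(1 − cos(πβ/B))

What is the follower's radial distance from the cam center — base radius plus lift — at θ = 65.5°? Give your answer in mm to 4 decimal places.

seg 1 [0°–39.4°] dwell: s stays 0.0000
seg 2 [39.4°–109.4°] uniform, h=27: θ=65.5° here. β=26.1, B=70. 27·26.1/70 = 10.0671 → s = 10.0671
radial distance = base radius + s = 14 + 10.0671 = 24.0671

24.0671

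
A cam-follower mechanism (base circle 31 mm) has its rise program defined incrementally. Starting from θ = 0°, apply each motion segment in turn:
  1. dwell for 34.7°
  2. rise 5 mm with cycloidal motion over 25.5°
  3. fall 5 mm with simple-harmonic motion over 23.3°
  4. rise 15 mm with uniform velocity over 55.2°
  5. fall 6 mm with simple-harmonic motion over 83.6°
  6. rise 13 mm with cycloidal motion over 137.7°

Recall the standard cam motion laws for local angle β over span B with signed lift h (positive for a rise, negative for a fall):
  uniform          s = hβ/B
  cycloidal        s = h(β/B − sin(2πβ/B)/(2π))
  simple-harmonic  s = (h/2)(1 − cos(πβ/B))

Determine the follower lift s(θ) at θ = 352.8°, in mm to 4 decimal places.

seg 1 [0°–34.7°] dwell: s stays 0.0000
seg 2 [34.7°–60.2°] cycloidal, h=5: full span → s += 5 → s = 5.0000
seg 3 [60.2°–83.5°] simple-harmonic, h=-5: full span → s += -5 → s = 0.0000
seg 4 [83.5°–138.7°] uniform, h=15: full span → s += 15 → s = 15.0000
seg 5 [138.7°–222.3°] simple-harmonic, h=-6: full span → s += -6 → s = 9.0000
seg 6 [222.3°–360°] cycloidal, h=13: θ=352.8° here. β=130.5, B=137.7. 13·(0.9477 − sin(2π·0.9477)/(2π)) = 12.9878 → s = 21.9878

21.9878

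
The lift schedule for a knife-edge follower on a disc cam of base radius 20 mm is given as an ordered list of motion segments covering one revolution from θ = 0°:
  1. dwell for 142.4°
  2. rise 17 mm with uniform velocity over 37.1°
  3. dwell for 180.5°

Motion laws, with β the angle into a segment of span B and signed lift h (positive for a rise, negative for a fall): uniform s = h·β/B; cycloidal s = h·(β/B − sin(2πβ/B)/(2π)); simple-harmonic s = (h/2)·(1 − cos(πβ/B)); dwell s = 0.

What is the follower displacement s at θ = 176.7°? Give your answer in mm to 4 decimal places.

seg 1 [0°–142.4°] dwell: s stays 0.0000
seg 2 [142.4°–179.5°] uniform, h=17: θ=176.7° here. β=34.3, B=37.1. 17·34.3/37.1 = 15.7170 → s = 15.7170

15.7170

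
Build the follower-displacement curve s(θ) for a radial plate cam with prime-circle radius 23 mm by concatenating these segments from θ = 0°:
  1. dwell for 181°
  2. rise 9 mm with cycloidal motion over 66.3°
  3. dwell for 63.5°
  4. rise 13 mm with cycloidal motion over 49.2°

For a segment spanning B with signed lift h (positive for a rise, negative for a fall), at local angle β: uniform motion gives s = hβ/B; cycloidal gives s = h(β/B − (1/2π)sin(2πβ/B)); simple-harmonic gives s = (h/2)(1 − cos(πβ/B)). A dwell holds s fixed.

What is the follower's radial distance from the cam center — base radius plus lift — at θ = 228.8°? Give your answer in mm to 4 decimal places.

seg 1 [0°–181°] dwell: s stays 0.0000
seg 2 [181°–247.3°] cycloidal, h=9: θ=228.8° here. β=47.8, B=66.3. 9·(0.7210 − sin(2π·0.7210)/(2π)) = 7.8973 → s = 7.8973
radial distance = base radius + s = 23 + 7.8973 = 30.8973

30.8973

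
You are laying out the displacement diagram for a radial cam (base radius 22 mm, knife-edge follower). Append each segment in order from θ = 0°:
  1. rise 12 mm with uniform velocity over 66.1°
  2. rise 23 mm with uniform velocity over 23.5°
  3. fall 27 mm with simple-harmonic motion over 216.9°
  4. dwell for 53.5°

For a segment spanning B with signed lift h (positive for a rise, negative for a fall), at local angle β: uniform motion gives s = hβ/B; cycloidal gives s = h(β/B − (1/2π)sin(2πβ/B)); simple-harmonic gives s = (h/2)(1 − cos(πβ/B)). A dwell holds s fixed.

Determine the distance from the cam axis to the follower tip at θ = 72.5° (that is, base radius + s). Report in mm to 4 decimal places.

seg 1 [0°–66.1°] uniform, h=12: full span → s += 12 → s = 12.0000
seg 2 [66.1°–89.6°] uniform, h=23: θ=72.5° here. β=6.4, B=23.5. 23·6.4/23.5 = 6.2638 → s = 18.2638
radial distance = base radius + s = 22 + 18.2638 = 40.2638

40.2638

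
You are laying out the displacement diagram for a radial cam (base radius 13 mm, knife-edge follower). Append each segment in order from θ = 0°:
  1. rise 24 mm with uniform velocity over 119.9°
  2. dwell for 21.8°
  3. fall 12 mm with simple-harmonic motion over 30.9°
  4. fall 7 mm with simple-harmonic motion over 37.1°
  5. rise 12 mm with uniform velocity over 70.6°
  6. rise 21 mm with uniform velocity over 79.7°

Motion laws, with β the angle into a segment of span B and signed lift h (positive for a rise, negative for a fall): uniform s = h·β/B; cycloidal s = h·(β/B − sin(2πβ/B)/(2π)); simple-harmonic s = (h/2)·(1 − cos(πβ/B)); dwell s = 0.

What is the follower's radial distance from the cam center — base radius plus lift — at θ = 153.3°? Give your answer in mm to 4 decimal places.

seg 1 [0°–119.9°] uniform, h=24: full span → s += 24 → s = 24.0000
seg 2 [119.9°–141.7°] dwell: s stays 24.0000
seg 3 [141.7°–172.6°] simple-harmonic, h=-12: θ=153.3° here. β=11.6, B=30.9. -12/2·(1 − cos(π·0.3754)) = -3.7109 → s = 20.2891
radial distance = base radius + s = 13 + 20.2891 = 33.2891

33.2891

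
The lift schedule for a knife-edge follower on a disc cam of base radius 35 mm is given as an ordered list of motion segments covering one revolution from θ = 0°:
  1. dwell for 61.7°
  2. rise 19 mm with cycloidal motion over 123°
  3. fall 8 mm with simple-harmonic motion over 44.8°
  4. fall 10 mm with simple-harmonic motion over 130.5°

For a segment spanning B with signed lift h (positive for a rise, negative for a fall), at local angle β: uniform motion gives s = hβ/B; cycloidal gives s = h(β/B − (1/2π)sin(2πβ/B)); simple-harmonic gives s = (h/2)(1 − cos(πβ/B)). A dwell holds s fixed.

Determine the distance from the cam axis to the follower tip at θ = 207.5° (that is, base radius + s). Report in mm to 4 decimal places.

seg 1 [0°–61.7°] dwell: s stays 0.0000
seg 2 [61.7°–184.7°] cycloidal, h=19: full span → s += 19 → s = 19.0000
seg 3 [184.7°–229.5°] simple-harmonic, h=-8: θ=207.5° here. β=22.8, B=44.8. -8/2·(1 − cos(π·0.5089)) = -4.1122 → s = 14.8878
radial distance = base radius + s = 35 + 14.8878 = 49.8878

49.8878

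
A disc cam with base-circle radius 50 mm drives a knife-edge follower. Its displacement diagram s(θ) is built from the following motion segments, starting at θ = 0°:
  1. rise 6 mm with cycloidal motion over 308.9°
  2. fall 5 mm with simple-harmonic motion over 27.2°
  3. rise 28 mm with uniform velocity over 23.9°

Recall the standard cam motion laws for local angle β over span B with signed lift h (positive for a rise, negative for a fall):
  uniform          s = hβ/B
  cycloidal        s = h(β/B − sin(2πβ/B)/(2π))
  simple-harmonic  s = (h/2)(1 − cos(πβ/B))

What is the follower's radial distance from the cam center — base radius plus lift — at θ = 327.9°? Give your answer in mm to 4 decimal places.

seg 1 [0°–308.9°] cycloidal, h=6: full span → s += 6 → s = 6.0000
seg 2 [308.9°–336.1°] simple-harmonic, h=-5: θ=327.9° here. β=19, B=27.2. -5/2·(1 − cos(π·0.6985)) = -3.9601 → s = 2.0399
radial distance = base radius + s = 50 + 2.0399 = 52.0399

52.0399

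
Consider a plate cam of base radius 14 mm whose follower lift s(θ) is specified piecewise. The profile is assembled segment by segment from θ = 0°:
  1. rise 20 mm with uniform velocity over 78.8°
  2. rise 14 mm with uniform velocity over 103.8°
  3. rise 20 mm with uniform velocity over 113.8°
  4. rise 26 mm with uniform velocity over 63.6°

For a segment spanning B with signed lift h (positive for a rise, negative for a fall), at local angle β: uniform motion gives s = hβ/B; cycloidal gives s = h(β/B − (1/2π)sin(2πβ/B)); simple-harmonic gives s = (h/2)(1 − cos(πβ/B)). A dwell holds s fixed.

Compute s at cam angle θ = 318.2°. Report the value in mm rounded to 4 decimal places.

seg 1 [0°–78.8°] uniform, h=20: full span → s += 20 → s = 20.0000
seg 2 [78.8°–182.6°] uniform, h=14: full span → s += 14 → s = 34.0000
seg 3 [182.6°–296.4°] uniform, h=20: full span → s += 20 → s = 54.0000
seg 4 [296.4°–360°] uniform, h=26: θ=318.2° here. β=21.8, B=63.6. 26·21.8/63.6 = 8.9119 → s = 62.9119

62.9119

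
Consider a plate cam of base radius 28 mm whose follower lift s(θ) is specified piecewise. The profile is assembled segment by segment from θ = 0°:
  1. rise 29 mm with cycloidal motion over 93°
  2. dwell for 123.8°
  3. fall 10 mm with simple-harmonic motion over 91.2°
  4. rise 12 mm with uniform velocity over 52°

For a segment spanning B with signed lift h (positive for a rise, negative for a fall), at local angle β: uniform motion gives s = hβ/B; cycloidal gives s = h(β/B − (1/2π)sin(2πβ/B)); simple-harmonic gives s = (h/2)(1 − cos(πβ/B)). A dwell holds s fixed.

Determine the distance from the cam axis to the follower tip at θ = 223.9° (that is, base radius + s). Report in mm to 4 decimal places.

seg 1 [0°–93°] cycloidal, h=29: full span → s += 29 → s = 29.0000
seg 2 [93°–216.8°] dwell: s stays 29.0000
seg 3 [216.8°–308°] simple-harmonic, h=-10: θ=223.9° here. β=7.1, B=91.2. -10/2·(1 − cos(π·0.0779)) = -0.1488 → s = 28.8512
radial distance = base radius + s = 28 + 28.8512 = 56.8512

56.8512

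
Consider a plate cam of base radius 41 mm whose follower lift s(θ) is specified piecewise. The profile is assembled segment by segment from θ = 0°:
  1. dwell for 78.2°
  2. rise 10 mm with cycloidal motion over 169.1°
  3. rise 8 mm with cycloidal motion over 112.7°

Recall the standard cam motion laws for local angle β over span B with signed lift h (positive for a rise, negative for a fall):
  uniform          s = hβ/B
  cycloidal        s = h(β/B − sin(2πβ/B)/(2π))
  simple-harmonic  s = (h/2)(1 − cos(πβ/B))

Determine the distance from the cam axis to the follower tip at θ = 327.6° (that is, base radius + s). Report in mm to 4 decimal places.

seg 1 [0°–78.2°] dwell: s stays 0.0000
seg 2 [78.2°–247.3°] cycloidal, h=10: full span → s += 10 → s = 10.0000
seg 3 [247.3°–360°] cycloidal, h=8: θ=327.6° here. β=80.3, B=112.7. 8·(0.7125 − sin(2π·0.7125)/(2π)) = 6.9382 → s = 16.9382
radial distance = base radius + s = 41 + 16.9382 = 57.9382

57.9382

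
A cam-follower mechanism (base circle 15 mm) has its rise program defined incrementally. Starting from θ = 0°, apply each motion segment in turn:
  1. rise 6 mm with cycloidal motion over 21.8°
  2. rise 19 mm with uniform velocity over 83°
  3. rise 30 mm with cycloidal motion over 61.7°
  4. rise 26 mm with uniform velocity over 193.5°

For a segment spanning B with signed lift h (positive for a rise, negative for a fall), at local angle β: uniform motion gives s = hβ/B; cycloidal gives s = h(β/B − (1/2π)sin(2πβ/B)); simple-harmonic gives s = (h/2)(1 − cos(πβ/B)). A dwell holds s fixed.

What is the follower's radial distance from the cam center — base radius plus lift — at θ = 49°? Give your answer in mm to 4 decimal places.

seg 1 [0°–21.8°] cycloidal, h=6: full span → s += 6 → s = 6.0000
seg 2 [21.8°–104.8°] uniform, h=19: θ=49° here. β=27.2, B=83. 19·27.2/83 = 6.2265 → s = 12.2265
radial distance = base radius + s = 15 + 12.2265 = 27.2265

27.2265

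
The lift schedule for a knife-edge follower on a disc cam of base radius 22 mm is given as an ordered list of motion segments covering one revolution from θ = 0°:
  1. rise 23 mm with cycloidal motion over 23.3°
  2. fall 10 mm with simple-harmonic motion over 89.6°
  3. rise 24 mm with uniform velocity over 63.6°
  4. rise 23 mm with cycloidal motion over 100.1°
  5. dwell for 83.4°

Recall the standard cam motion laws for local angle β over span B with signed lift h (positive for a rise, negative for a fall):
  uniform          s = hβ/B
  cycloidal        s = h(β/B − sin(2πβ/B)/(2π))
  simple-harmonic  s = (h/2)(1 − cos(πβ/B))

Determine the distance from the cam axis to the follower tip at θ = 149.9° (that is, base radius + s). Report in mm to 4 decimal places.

seg 1 [0°–23.3°] cycloidal, h=23: full span → s += 23 → s = 23.0000
seg 2 [23.3°–112.9°] simple-harmonic, h=-10: full span → s += -10 → s = 13.0000
seg 3 [112.9°–176.5°] uniform, h=24: θ=149.9° here. β=37, B=63.6. 24·37/63.6 = 13.9623 → s = 26.9623
radial distance = base radius + s = 22 + 26.9623 = 48.9623

48.9623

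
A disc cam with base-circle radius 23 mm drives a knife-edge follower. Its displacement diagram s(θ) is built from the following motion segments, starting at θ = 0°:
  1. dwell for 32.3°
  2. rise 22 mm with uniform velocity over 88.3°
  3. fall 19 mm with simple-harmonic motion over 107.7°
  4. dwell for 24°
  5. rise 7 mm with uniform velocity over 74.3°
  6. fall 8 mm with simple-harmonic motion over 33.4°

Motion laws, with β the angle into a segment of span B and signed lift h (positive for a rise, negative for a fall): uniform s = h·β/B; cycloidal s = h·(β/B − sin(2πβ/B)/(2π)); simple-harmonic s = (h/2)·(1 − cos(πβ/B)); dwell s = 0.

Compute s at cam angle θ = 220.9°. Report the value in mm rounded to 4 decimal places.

seg 1 [0°–32.3°] dwell: s stays 0.0000
seg 2 [32.3°–120.6°] uniform, h=22: full span → s += 22 → s = 22.0000
seg 3 [120.6°–228.3°] simple-harmonic, h=-19: θ=220.9° here. β=100.3, B=107.7. -19/2·(1 − cos(π·0.9313)) = -18.7795 → s = 3.2205

3.2205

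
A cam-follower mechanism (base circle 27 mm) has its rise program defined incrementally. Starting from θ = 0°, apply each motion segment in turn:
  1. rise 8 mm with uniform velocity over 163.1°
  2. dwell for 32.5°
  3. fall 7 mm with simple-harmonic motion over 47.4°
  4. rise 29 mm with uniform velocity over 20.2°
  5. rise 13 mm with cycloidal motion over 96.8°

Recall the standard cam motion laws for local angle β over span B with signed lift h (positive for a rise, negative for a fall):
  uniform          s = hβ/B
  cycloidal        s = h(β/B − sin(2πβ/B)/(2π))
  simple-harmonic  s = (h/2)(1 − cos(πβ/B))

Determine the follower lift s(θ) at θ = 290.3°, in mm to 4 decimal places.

seg 1 [0°–163.1°] uniform, h=8: full span → s += 8 → s = 8.0000
seg 2 [163.1°–195.6°] dwell: s stays 8.0000
seg 3 [195.6°–243°] simple-harmonic, h=-7: full span → s += -7 → s = 1.0000
seg 4 [243°–263.2°] uniform, h=29: full span → s += 29 → s = 30.0000
seg 5 [263.2°–360°] cycloidal, h=13: θ=290.3° here. β=27.1, B=96.8. 13·(0.2800 − sin(2π·0.2800)/(2π)) = 1.6070 → s = 31.6070

31.6070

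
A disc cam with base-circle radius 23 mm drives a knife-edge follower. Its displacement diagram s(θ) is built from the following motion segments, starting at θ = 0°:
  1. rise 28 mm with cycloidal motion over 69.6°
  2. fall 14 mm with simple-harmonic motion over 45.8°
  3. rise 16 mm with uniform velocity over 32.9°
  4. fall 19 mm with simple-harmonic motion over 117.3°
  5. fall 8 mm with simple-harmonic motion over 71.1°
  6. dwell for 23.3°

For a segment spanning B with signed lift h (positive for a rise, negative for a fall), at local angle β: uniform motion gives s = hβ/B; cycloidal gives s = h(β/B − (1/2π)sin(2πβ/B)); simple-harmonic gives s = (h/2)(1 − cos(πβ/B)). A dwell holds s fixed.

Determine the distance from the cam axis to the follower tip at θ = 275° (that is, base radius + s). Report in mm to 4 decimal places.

seg 1 [0°–69.6°] cycloidal, h=28: full span → s += 28 → s = 28.0000
seg 2 [69.6°–115.4°] simple-harmonic, h=-14: full span → s += -14 → s = 14.0000
seg 3 [115.4°–148.3°] uniform, h=16: full span → s += 16 → s = 30.0000
seg 4 [148.3°–265.6°] simple-harmonic, h=-19: full span → s += -19 → s = 11.0000
seg 5 [265.6°–336.7°] simple-harmonic, h=-8: θ=275° here. β=9.4, B=71.1. -8/2·(1 − cos(π·0.1322)) = -0.3401 → s = 10.6599
radial distance = base radius + s = 23 + 10.6599 = 33.6599

33.6599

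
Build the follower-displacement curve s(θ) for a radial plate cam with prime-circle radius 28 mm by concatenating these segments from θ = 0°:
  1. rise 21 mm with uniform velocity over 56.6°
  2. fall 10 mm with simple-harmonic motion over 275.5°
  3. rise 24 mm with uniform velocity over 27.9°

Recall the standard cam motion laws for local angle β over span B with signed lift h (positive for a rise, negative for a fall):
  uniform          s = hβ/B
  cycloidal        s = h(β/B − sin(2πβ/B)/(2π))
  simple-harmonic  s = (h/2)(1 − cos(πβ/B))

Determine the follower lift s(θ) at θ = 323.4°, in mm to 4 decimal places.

seg 1 [0°–56.6°] uniform, h=21: full span → s += 21 → s = 21.0000
seg 2 [56.6°–332.1°] simple-harmonic, h=-10: θ=323.4° here. β=266.8, B=275.5. -10/2·(1 − cos(π·0.9684)) = -9.9754 → s = 11.0246

11.0246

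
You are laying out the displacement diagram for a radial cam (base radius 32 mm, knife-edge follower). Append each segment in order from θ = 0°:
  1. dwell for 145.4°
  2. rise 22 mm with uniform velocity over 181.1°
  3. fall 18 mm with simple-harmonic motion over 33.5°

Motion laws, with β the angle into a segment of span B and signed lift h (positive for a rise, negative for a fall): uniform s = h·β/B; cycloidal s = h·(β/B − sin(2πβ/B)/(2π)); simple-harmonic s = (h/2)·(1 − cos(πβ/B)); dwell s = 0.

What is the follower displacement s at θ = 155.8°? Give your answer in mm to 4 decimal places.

seg 1 [0°–145.4°] dwell: s stays 0.0000
seg 2 [145.4°–326.5°] uniform, h=22: θ=155.8° here. β=10.4, B=181.1. 22·10.4/181.1 = 1.2634 → s = 1.2634

1.2634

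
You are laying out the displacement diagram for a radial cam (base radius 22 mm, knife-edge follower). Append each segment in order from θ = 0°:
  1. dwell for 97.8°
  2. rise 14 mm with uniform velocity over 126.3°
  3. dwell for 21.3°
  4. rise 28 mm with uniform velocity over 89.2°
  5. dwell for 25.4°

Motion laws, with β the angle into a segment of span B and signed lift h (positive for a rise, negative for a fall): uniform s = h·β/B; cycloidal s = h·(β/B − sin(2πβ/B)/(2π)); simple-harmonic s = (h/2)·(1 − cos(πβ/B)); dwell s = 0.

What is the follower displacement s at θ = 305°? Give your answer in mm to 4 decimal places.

seg 1 [0°–97.8°] dwell: s stays 0.0000
seg 2 [97.8°–224.1°] uniform, h=14: full span → s += 14 → s = 14.0000
seg 3 [224.1°–245.4°] dwell: s stays 14.0000
seg 4 [245.4°–334.6°] uniform, h=28: θ=305° here. β=59.6, B=89.2. 28·59.6/89.2 = 18.7085 → s = 32.7085

32.7085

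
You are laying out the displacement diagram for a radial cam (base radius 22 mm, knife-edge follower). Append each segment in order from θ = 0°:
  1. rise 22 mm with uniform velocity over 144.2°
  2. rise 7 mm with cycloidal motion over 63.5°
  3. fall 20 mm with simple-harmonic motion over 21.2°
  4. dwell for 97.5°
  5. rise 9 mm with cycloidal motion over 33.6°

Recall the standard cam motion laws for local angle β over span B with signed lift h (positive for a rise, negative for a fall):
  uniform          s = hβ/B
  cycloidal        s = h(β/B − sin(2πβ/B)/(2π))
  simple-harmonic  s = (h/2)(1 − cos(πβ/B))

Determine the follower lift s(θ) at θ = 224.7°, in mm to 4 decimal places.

seg 1 [0°–144.2°] uniform, h=22: full span → s += 22 → s = 22.0000
seg 2 [144.2°–207.7°] cycloidal, h=7: full span → s += 7 → s = 29.0000
seg 3 [207.7°–228.9°] simple-harmonic, h=-20: θ=224.7° here. β=17, B=21.2. -20/2·(1 − cos(π·0.8019)) = -18.1249 → s = 10.8751

10.8751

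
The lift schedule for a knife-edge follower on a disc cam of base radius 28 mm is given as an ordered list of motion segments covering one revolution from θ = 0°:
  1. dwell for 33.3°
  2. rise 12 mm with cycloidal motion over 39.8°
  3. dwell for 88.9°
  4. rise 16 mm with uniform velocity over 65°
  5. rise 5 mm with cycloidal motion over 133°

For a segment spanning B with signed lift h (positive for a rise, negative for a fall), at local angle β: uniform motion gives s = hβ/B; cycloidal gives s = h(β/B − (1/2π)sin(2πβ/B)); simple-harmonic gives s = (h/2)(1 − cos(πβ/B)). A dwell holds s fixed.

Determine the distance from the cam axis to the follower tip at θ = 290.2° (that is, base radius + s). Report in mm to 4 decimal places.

seg 1 [0°–33.3°] dwell: s stays 0.0000
seg 2 [33.3°–73.1°] cycloidal, h=12: full span → s += 12 → s = 12.0000
seg 3 [73.1°–162°] dwell: s stays 12.0000
seg 4 [162°–227°] uniform, h=16: full span → s += 16 → s = 28.0000
seg 5 [227°–360°] cycloidal, h=5: θ=290.2° here. β=63.2, B=133. 5·(0.4752 − sin(2π·0.4752)/(2π)) = 2.2524 → s = 30.2524
radial distance = base radius + s = 28 + 30.2524 = 58.2524

58.2524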